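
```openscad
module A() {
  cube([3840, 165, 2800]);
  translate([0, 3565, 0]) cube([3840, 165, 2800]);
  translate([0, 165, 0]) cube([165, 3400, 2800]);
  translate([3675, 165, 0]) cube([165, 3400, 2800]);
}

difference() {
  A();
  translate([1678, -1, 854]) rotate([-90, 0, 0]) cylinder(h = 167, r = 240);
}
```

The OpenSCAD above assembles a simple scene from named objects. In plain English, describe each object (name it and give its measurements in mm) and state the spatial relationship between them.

A is the wall frame of a small rectangular building: four walls, each 2800 mm tall and 165 mm thick, enclosing a footprint 3840 mm (x) by 3730 mm (y) outside-to-outside, with no floor or roof. The front and back walls (the −y and +y sides) span the full width; the two side walls fit between them.

The house frame has a circular hole of radius 240 mm through its front wall, centred at (x = 1678, z = 854).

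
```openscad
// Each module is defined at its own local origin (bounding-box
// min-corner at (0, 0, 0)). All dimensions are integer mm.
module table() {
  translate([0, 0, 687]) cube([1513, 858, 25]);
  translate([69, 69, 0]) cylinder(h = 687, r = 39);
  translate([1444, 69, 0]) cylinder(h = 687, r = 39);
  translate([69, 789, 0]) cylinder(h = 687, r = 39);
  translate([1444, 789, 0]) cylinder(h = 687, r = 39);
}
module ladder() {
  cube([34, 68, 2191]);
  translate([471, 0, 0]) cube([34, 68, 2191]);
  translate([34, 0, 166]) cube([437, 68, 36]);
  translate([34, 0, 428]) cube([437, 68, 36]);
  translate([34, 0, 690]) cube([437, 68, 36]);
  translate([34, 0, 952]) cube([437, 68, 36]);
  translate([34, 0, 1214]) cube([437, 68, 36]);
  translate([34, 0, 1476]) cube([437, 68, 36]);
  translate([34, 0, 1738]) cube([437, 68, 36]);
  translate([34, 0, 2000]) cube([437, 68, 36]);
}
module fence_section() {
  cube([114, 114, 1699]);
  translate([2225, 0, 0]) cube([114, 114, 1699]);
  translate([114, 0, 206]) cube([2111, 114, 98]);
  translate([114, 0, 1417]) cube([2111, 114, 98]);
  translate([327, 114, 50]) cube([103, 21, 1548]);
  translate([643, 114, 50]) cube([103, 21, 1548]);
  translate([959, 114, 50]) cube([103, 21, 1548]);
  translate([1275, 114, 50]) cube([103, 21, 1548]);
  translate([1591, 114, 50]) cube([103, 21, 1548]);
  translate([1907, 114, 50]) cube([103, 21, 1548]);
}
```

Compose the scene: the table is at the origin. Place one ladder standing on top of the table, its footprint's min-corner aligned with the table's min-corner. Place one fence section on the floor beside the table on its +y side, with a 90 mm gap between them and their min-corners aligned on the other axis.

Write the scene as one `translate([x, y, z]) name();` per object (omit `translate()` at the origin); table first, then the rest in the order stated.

table();
translate([0, 0, 712]) ladder();
translate([0, 948, 0]) fence_section();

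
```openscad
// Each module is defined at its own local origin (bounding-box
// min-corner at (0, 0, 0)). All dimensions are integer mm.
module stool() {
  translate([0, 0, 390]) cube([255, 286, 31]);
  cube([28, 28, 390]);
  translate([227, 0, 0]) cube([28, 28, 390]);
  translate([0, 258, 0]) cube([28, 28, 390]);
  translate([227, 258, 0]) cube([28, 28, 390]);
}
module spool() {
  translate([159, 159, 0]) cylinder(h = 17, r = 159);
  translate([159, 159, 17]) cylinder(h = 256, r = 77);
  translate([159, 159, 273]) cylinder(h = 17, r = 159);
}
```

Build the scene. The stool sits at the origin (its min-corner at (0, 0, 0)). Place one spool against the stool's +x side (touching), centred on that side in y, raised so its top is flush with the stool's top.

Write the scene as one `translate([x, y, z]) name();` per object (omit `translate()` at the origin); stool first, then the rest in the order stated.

stool();
translate([255, -16, 131]) spool();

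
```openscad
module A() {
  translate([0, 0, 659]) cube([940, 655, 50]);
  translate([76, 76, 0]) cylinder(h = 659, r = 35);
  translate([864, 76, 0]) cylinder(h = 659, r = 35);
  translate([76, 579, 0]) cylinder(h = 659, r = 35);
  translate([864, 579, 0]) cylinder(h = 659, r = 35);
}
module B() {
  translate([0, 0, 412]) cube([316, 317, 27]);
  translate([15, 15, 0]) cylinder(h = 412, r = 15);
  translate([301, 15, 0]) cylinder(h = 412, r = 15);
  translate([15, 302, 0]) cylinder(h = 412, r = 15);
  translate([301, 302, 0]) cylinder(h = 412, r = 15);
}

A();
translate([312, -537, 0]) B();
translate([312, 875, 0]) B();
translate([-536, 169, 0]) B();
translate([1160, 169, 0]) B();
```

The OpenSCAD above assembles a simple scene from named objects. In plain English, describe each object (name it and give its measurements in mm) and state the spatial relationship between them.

A is a rectangular dining table. The top is 940×655×50 mm with its upper surface at z = 709 mm. It stands on four round legs of 70 mm diameter, each leg's bounding box inset 41 mm from the nearest pair of top edges, running from the floor to the underside of the top.

B is a four-legged stool. The seat is 316×317 mm, 27 mm thick, top at z = 439 mm. It stands on four round legs, each 30 mm in diameter, from z = 0 to the seat underside, each leg's axis is inset half a diameter from the nearest pair of seat edges (so the leg's bounding box is flush with the corner).

Four stools sit around the table at the −y, +y, −x, +x sides.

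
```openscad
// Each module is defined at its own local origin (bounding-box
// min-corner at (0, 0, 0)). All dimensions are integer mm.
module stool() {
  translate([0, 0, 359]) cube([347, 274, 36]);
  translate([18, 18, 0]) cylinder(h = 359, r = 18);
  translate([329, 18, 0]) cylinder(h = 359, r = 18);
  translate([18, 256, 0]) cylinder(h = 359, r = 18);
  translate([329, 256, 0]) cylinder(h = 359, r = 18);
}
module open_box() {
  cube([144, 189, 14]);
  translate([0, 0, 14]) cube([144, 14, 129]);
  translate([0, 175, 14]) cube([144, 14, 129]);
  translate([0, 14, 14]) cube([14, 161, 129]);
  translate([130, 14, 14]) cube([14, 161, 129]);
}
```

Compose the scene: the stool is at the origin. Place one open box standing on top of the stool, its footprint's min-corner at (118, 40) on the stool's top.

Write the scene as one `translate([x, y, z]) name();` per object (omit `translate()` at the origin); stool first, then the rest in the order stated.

stool();
translate([118, 40, 395]) open_box();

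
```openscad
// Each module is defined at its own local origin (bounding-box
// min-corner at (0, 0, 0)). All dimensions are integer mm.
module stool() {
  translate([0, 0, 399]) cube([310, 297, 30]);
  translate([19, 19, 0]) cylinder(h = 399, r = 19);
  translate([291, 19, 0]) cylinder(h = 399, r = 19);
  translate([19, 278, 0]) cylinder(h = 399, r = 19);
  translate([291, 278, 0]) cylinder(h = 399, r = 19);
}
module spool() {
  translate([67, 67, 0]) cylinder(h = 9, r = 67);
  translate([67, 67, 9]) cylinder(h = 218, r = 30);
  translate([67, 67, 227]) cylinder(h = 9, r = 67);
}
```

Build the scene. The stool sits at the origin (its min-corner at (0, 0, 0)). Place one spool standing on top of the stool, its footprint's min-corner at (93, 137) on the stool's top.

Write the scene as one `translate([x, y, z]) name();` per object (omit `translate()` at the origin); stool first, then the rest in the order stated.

stool();
translate([93, 137, 429]) spool();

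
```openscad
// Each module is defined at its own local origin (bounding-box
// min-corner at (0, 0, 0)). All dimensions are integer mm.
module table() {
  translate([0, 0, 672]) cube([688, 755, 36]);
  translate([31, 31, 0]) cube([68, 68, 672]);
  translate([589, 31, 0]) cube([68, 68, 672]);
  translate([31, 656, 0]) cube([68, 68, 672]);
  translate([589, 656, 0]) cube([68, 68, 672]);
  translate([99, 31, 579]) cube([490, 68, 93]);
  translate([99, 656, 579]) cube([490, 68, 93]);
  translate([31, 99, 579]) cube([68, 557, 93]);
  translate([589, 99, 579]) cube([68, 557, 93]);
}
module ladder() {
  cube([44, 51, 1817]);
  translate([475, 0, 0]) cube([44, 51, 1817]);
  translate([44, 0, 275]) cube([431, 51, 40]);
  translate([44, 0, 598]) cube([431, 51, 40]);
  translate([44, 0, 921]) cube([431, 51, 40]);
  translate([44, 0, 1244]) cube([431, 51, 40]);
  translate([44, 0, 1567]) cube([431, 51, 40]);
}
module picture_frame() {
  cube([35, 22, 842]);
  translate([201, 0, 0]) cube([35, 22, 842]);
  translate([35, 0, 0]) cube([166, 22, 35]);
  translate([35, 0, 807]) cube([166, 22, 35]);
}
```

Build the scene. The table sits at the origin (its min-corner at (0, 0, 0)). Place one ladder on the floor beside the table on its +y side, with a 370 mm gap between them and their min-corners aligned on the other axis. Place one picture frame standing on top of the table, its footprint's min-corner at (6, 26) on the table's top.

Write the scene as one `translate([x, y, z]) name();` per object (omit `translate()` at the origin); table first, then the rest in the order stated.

table();
translate([0, 1125, 0]) ladder();
translate([6, 26, 708]) picture_frame();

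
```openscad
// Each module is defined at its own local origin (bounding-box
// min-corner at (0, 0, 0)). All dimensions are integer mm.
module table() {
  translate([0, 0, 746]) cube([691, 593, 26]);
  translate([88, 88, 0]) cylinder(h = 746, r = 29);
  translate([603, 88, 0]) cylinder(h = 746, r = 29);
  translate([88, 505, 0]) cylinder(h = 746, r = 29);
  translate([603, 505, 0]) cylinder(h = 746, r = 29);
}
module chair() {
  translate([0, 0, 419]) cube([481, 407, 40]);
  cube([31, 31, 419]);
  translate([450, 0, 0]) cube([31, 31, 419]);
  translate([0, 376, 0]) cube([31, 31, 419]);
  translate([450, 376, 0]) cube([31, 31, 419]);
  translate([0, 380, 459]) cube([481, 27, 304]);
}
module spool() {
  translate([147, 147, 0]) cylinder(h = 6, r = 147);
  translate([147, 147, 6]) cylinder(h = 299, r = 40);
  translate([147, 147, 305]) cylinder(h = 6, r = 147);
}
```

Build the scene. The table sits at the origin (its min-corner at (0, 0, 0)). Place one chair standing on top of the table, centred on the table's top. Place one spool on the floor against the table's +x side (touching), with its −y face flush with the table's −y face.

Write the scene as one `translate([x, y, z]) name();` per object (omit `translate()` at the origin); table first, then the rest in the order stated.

table();
translate([105, 93, 772]) chair();
translate([691, 0, 0]) spool();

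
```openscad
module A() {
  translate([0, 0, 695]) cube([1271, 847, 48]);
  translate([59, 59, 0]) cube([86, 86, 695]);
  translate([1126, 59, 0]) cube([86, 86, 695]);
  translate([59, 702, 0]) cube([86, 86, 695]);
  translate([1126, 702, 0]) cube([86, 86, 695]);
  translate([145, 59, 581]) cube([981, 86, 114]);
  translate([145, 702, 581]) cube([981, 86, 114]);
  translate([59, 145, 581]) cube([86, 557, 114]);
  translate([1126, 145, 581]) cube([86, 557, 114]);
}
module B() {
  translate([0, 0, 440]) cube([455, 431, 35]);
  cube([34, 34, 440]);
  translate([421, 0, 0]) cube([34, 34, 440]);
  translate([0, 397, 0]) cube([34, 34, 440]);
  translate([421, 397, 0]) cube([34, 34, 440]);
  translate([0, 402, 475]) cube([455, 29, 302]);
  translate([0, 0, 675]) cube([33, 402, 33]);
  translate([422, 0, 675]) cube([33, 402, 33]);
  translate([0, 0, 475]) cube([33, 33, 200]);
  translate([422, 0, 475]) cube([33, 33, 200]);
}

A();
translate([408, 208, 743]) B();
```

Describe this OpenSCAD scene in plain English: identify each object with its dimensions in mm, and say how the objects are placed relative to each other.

A is a table: top 1271 mm (x) × 847 mm (y), 48 mm thick, upper face at z = 743 mm, on four 86×86 mm square legs, each inset 59 mm from the nearest pair of top edges, running from z = 0 to the bottom of the top. Four apron rails, 86 mm thick and 114 mm tall, run between adjacent legs with their top edges flush with the underside of the top and their outer faces flush with the legs' outer faces.

B is a chair: 455×431 mm seat, 35 mm thick, top at z = 475 mm, on four 34 mm square corner legs flush with the seat edges. A 29 mm thick backrest slab spans the full seat width, extending 302 mm above the seat top, its back face flush with the seat's +y edge. Two armrests of 33×33 mm section run along each side from the seat's front edge to the front of the backrest, top faces 233 mm above the seat top and outer faces flush with the seat's x-edges; a 33×33 mm post under the front of each armrest stands on the seat at the front corner.

The chair is on top of the table, centred.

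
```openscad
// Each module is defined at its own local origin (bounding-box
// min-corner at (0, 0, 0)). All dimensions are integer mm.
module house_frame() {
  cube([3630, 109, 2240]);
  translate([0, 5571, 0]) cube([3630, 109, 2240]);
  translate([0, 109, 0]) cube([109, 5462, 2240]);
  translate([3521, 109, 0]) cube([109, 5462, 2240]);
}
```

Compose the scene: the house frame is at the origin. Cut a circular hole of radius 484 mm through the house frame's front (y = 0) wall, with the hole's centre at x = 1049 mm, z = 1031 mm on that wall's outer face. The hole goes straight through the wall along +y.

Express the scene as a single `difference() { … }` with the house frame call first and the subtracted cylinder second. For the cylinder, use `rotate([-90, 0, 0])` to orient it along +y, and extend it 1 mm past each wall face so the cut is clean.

difference() {
  house_frame();
  translate([1049, -1, 1031]) rotate([-90, 0, 0]) cylinder(h = 111, r = 484);
}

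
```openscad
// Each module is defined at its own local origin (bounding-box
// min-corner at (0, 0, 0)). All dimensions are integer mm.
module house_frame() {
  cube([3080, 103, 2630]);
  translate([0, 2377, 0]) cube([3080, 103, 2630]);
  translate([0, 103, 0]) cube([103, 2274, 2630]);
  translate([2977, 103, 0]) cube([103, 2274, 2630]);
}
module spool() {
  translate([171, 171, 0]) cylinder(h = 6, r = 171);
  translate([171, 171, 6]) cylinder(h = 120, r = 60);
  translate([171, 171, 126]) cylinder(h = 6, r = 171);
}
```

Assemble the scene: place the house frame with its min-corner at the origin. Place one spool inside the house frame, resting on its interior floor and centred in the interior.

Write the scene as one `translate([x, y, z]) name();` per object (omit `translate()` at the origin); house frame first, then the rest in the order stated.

house_frame();
translate([1369, 1069, 0]) spool();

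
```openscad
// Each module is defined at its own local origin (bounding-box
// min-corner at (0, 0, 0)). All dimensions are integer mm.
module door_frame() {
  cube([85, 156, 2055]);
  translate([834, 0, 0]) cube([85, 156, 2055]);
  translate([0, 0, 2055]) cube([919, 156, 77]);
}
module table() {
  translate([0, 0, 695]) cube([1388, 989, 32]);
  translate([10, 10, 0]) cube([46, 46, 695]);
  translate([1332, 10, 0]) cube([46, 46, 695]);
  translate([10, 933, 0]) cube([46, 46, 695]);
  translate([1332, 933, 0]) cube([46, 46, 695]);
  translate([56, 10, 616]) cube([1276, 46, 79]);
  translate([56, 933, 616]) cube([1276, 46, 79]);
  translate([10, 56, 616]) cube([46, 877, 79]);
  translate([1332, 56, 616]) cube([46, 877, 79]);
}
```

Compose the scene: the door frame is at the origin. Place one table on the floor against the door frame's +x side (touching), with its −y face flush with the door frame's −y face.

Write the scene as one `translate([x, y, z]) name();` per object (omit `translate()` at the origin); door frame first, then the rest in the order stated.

door_frame();
translate([919, 0, 0]) table();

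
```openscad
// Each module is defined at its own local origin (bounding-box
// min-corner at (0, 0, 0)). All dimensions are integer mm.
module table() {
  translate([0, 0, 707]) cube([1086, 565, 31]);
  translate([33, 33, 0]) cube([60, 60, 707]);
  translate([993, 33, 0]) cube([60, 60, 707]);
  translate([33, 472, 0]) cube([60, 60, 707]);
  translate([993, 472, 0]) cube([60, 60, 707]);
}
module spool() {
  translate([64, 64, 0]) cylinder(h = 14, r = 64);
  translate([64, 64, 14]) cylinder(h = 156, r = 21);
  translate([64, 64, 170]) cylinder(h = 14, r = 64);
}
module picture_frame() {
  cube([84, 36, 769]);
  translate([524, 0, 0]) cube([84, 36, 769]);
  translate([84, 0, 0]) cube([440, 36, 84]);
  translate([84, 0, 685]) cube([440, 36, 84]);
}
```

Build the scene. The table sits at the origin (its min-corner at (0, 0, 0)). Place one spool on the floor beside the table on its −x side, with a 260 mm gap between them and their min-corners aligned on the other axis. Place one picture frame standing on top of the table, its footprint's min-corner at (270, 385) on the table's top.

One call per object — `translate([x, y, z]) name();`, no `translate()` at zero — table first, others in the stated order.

table();
translate([-388, 0, 0]) spool();
translate([270, 385, 738]) picture_frame();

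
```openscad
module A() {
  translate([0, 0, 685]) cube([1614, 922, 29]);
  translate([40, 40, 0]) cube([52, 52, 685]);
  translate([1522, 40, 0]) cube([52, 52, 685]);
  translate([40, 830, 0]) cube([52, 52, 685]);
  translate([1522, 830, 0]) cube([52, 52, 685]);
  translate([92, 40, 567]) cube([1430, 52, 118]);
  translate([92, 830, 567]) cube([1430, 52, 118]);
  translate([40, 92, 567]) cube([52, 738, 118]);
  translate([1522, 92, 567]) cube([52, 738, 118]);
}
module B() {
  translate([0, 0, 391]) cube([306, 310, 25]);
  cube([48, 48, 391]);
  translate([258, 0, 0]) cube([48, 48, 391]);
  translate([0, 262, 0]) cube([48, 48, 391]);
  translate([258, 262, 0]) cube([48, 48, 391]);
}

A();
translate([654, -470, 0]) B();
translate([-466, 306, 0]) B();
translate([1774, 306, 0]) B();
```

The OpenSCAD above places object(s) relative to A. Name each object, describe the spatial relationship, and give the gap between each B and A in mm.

A is a table. B is a stool. Three stools sit around the table at the −y, −x, +x sides. The gap between each stool and the table is 160 mm.

Each stool's nearest face is 160 mm from the table's bounding box.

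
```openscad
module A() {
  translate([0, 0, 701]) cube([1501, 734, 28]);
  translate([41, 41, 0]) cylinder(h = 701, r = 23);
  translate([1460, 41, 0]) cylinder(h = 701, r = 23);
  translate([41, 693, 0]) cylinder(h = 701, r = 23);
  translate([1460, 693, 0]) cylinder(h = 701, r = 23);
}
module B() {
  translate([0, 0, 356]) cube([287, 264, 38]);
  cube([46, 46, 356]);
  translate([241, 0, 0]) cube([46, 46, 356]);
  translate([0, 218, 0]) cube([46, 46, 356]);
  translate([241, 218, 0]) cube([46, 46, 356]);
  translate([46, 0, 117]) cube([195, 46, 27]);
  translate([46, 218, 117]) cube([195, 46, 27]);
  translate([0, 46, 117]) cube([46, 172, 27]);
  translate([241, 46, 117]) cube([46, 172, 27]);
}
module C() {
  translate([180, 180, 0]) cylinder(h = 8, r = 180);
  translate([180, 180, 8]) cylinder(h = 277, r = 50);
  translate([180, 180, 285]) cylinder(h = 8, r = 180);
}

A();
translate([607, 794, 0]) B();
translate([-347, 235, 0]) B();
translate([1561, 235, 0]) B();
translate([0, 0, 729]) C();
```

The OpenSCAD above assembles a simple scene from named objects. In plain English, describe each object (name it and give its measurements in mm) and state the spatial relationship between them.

A is a rectangular dining table. The top is 1501×734×28 mm with its upper surface at z = 729 mm. It stands on four round legs of 46 mm diameter, each leg's bounding box inset 18 mm from the nearest pair of top edges, running from the floor to the underside of the top.

B is a four-legged stool. The seat is a 287×264×38 mm slab whose top surface is at z = 394 mm; four square legs, each 46×46 mm in cross-section, run from the floor (z = 0) to the underside of the seat, each flush with a corner of the seat. Four stretchers, 46 mm wide and 27 mm tall, connect adjacent legs with their undersides at z = 117 mm, each running between the inner faces of the legs it joins and aligned with the legs' outer faces on the other axis.

C is a spool: two coaxial disc flanges of radius 180 mm and thickness 8 mm, joined by a core cylinder of radius 50 mm and height 277 mm. The lower flange rests on z = 0 and the three cylinders share a vertical axis.

Three stools sit around the table at the +y, −x, +x sides. The spool is on top of the table.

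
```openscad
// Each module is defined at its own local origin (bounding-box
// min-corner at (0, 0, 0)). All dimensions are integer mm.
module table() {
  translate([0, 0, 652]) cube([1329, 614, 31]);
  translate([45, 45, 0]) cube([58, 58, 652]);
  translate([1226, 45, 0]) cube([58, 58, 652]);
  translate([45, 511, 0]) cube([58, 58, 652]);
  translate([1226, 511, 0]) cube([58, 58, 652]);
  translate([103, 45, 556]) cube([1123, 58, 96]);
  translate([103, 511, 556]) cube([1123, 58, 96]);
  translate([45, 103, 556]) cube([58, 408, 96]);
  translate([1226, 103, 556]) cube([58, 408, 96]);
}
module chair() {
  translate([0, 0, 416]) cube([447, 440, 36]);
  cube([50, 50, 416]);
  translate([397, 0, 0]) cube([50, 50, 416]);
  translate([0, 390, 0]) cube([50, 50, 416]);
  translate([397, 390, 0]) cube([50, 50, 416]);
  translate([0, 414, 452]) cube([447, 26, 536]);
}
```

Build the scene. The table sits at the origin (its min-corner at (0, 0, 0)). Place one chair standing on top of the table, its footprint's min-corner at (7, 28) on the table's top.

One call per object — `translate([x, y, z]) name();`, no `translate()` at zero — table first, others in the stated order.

table();
translate([7, 28, 683]) chair();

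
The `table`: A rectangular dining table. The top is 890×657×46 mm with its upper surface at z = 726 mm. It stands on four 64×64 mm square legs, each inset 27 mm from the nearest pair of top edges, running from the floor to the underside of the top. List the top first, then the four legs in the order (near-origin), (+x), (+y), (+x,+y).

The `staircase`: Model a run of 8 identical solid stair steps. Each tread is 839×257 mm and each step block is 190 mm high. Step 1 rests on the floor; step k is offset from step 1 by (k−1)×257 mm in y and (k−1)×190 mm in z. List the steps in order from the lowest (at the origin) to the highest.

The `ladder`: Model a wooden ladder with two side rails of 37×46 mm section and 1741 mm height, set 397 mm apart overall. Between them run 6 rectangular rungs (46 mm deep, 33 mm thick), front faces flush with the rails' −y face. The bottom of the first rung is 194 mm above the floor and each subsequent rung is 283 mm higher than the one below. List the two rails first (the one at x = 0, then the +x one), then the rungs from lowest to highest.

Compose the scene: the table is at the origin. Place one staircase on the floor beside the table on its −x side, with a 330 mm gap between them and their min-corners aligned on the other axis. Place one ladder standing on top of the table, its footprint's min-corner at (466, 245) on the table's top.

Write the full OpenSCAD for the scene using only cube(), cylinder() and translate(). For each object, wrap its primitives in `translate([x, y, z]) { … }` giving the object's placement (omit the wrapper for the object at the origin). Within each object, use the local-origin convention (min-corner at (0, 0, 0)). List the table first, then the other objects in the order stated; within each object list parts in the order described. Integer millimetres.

translate([0, 0, 680]) cube([890, 657, 46]);
translate([27, 27, 0]) cube([64, 64, 680]);
translate([799, 27, 0]) cube([64, 64, 680]);
translate([27, 566, 0]) cube([64, 64, 680]);
translate([799, 566, 0]) cube([64, 64, 680]);
translate([-1169, 0, 0]) {
  cube([839, 257, 190]);
  translate([0, 257, 190]) cube([839, 257, 190]);
  translate([0, 514, 380]) cube([839, 257, 190]);
  translate([0, 771, 570]) cube([839, 257, 190]);
  translate([0, 1028, 760]) cube([839, 257, 190]);
  translate([0, 1285, 950]) cube([839, 257, 190]);
  translate([0, 1542, 1140]) cube([839, 257, 190]);
  translate([0, 1799, 1330]) cube([839, 257, 190]);
}
translate([466, 245, 726]) {
  cube([37, 46, 1741]);
  translate([360, 0, 0]) cube([37, 46, 1741]);
  translate([37, 0, 194]) cube([323, 46, 33]);
  translate([37, 0, 477]) cube([323, 46, 33]);
  translate([37, 0, 760]) cube([323, 46, 33]);
  translate([37, 0, 1043]) cube([323, 46, 33]);
  translate([37, 0, 1326]) cube([323, 46, 33]);
  translate([37, 0, 1609]) cube([323, 46, 33]);
}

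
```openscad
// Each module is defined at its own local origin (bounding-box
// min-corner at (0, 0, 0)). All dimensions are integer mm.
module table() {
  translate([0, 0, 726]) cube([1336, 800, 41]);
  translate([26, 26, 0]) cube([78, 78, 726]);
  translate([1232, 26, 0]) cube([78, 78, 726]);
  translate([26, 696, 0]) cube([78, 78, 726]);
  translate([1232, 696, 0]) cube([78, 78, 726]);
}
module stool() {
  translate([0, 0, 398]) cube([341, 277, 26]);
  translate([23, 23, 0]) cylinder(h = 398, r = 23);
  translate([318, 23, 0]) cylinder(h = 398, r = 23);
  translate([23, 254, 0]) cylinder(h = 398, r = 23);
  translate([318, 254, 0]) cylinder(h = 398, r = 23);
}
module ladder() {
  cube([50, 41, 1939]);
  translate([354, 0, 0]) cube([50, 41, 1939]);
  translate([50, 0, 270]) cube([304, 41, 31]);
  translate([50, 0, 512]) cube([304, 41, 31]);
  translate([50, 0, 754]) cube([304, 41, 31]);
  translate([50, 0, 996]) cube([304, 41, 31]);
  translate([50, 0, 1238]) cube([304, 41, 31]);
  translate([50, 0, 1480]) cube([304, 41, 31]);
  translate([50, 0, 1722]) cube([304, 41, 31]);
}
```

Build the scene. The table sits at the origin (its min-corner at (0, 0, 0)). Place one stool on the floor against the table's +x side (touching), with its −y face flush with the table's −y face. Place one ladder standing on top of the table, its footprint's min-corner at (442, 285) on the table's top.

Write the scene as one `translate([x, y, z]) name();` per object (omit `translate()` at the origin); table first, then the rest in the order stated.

table();
translate([1336, 0, 0]) stool();
translate([442, 285, 767]) ladder();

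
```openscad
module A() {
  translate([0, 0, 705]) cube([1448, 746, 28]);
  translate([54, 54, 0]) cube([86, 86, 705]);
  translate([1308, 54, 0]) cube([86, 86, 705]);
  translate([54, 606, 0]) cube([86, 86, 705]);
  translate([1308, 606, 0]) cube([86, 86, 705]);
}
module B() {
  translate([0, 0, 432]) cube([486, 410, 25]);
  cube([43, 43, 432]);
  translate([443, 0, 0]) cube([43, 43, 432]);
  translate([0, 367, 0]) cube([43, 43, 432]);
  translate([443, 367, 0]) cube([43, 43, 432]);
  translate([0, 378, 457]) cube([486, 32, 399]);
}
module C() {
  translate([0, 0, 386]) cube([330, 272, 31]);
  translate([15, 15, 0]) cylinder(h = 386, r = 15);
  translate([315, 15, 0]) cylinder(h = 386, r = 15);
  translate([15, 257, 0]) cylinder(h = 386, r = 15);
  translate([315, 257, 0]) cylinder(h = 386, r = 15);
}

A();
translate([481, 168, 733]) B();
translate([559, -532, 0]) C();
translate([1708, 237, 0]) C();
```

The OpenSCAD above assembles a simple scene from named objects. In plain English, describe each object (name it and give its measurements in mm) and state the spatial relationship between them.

A is a rectangular dining table. The top is 1448×746×28 mm with its upper surface at z = 733 mm. It stands on four 86×86 mm square legs, each inset 54 mm from the nearest pair of top edges, running from the floor to the underside of the top.

B is a chair. The seat is a 486×410×25 mm slab with its top at z = 457 mm, on four 43×43 mm corner legs (flush with the seat edges, standing on z = 0). A flat backrest 32 mm thick, 399 mm tall, spans the full seat width and rises from the seat top along its +y edge, rear face flush with the rear of the seat.

C is a four-legged stool. The seat is a 330×272×31 mm slab whose top surface is at z = 417 mm; four round legs, each 30 mm in diameter, run from the floor (z = 0) to the underside of the seat, each leg's axis is inset half a diameter from the nearest pair of seat edges (so the leg's bounding box is flush with the corner).

The chair is on top of the table, centred. Two stools sit around the table at the −y, +x sides.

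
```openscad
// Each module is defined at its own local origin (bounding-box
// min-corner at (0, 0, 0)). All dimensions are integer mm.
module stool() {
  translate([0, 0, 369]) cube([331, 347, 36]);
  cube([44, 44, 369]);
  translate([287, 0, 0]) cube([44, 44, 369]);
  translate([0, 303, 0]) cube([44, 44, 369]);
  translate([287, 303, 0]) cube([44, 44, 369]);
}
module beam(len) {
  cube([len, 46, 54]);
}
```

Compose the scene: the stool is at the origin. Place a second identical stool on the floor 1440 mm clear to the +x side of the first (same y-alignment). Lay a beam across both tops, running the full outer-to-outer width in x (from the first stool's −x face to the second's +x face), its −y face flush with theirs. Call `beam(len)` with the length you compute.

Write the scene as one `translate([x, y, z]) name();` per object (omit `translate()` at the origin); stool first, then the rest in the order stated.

stool();
translate([1771, 0, 0]) stool();
translate([0, 0, 405]) beam(2102);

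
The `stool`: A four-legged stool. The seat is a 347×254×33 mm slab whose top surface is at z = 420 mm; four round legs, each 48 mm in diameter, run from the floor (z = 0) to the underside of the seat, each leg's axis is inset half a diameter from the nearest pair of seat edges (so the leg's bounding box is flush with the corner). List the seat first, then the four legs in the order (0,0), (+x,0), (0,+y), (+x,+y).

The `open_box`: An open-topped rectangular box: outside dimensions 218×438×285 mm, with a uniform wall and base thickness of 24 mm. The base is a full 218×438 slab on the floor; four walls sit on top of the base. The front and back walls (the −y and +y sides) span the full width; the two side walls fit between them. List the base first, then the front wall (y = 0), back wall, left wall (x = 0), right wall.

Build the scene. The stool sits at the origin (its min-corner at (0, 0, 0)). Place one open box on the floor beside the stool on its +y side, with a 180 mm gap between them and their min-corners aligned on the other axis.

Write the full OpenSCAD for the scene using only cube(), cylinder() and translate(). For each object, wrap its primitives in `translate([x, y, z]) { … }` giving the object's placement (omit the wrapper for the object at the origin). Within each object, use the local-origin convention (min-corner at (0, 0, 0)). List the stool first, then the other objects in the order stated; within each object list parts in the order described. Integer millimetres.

translate([0, 0, 387]) cube([347, 254, 33]);
translate([24, 24, 0]) cylinder(h = 387, r = 24);
translate([323, 24, 0]) cylinder(h = 387, r = 24);
translate([24, 230, 0]) cylinder(h = 387, r = 24);
translate([323, 230, 0]) cylinder(h = 387, r = 24);
translate([0, 434, 0]) {
  cube([218, 438, 24]);
  translate([0, 0, 24]) cube([218, 24, 261]);
  translate([0, 414, 24]) cube([218, 24, 261]);
  translate([0, 24, 24]) cube([24, 390, 261]);
  translate([194, 24, 24]) cube([24, 390, 261]);
}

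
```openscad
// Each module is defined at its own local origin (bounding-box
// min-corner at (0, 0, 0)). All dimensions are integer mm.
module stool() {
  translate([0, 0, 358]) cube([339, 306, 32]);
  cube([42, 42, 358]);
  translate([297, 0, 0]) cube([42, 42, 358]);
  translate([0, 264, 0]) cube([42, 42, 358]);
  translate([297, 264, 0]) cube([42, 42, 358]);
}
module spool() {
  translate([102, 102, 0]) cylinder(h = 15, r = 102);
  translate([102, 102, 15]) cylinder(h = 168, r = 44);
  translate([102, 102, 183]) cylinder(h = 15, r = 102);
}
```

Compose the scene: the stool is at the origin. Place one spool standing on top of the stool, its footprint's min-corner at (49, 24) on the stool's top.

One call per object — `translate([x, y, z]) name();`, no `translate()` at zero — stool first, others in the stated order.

stool();
translate([49, 24, 390]) spool();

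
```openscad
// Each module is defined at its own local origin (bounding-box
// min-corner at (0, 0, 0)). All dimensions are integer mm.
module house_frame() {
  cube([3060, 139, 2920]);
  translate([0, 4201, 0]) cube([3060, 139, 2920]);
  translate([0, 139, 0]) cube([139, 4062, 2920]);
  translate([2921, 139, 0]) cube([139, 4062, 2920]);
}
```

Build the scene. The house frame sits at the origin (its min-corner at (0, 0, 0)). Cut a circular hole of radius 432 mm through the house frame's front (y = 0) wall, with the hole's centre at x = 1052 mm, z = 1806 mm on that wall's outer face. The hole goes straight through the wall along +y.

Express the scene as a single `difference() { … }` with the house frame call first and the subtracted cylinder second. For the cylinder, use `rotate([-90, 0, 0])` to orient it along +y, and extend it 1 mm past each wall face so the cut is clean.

difference() {
  house_frame();
  translate([1052, -1, 1806]) rotate([-90, 0, 0]) cylinder(h = 141, r = 432);
}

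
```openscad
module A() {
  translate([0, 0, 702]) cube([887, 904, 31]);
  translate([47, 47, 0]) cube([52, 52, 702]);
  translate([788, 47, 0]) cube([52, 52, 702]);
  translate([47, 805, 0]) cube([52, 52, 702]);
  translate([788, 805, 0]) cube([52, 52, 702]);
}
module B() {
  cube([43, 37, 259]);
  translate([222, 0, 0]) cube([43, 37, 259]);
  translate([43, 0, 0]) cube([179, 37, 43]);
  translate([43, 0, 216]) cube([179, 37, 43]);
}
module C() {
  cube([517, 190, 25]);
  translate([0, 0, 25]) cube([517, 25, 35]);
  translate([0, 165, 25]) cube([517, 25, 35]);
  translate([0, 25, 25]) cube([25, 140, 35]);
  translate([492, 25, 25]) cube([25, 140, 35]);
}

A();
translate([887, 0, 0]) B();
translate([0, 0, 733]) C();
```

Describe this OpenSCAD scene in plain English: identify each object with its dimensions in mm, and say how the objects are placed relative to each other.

A is a rectangular dining table. The top is 887×904×31 mm with its upper surface at z = 733 mm. It stands on four 52×52 mm square legs, each inset 47 mm from the nearest pair of top edges, running from the floor to the underside of the top.

B is a rectangular picture frame lying in the x–z plane (depth along y). The opening is 179 mm wide (x) by 173 mm tall (z), surrounded by a border 43 mm wide on all four sides. The frame is 37 mm deep and is made of two full-height vertical stiles with two horizontal rails fitted between them.

C is an open-topped rectangular box: outside dimensions 517×190×60 mm, with a uniform wall and base thickness of 25 mm. The base is a full 517×190 slab on the floor; four walls sit on top of the base. The front and back walls (the −y and +y sides) span the full width; the two side walls fit between them.

The picture frame is against the table's +x side, with their −y faces flush. The open box is on top of the table.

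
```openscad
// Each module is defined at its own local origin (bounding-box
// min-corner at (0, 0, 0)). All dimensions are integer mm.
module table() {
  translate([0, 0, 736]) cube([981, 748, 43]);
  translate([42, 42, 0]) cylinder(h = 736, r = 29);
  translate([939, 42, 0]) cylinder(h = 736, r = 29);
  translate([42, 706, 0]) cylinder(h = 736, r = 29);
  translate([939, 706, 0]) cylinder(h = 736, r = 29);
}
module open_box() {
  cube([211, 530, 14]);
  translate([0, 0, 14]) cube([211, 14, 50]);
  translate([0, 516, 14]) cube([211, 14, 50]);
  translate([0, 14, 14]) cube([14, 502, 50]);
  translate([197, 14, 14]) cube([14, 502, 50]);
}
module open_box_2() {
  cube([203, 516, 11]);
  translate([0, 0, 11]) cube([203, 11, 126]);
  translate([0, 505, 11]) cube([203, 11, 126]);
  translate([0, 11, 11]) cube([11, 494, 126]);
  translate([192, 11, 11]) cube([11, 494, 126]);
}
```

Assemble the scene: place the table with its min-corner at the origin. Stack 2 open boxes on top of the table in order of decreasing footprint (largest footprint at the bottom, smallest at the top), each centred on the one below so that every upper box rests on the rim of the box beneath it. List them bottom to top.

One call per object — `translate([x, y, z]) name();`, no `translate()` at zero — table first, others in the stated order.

table();
translate([385, 109, 779]) open_box();
translate([389, 116, 843]) open_box_2();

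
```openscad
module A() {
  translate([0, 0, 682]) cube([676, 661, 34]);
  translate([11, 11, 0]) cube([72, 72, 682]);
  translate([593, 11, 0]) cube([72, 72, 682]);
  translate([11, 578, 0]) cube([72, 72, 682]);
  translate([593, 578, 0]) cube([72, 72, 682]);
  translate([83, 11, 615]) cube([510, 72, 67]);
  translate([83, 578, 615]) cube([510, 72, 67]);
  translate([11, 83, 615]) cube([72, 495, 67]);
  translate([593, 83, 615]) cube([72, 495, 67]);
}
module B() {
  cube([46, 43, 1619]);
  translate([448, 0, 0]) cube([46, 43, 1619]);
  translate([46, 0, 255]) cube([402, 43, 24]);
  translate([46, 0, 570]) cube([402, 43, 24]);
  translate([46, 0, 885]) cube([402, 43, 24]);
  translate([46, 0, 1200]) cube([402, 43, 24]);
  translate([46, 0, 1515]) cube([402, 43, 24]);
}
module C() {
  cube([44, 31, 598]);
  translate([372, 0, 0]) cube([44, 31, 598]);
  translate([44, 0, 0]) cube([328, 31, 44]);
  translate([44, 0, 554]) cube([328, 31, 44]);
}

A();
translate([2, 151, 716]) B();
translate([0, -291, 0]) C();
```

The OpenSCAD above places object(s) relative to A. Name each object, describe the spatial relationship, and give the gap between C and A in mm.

A is a table. B is a ladder. C is a picture frame. The ladder is on top of the table. The picture frame is on the floor beside the table on its −y side. The gap between the picture frame and the table is 260 mm.

The picture frame's nearest face is 260 mm from the table's −y face.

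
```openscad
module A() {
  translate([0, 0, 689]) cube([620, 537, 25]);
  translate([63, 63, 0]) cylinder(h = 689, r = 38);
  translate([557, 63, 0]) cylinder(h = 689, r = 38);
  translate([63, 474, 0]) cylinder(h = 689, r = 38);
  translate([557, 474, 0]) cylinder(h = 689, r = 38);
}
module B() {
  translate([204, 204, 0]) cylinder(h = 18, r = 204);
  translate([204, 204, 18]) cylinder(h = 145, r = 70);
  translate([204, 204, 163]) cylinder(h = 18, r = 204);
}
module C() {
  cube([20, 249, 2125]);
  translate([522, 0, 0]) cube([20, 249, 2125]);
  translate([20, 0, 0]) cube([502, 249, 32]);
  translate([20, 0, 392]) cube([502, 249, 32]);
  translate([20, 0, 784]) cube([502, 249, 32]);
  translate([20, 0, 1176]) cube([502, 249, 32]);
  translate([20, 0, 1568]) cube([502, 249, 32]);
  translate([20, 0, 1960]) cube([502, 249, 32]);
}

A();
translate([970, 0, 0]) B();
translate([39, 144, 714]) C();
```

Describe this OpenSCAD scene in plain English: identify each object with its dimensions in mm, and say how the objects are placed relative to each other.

A is a table: top 620 mm (x) × 537 mm (y), 25 mm thick, upper face at z = 714 mm, on four round legs of 76 mm diameter, each leg's bounding box inset 25 mm from the nearest pair of top edges, running from z = 0 to the bottom of the top.

B is a spool: two coaxial disc flanges of radius 204 mm and thickness 18 mm, joined by a core cylinder of radius 70 mm and height 145 mm. The lower flange rests on z = 0 and the three cylinders share a vertical axis.

C is an open bookshelf. Two side panels, each 20 mm thick, 249 mm deep and 2125 mm tall, stand 542 mm apart (outside-to-outside). Between them sit 6 shelves, each 32 mm thick and 249 mm deep, spanning the full gap between the sides. The bottom shelf rests on the floor (its underside at z = 0) and the clear gap between one shelf's top and the next shelf's underside is 360 mm.

The spool is on the floor beside the table on its +x side. The bookshelf is on top of the table, centred.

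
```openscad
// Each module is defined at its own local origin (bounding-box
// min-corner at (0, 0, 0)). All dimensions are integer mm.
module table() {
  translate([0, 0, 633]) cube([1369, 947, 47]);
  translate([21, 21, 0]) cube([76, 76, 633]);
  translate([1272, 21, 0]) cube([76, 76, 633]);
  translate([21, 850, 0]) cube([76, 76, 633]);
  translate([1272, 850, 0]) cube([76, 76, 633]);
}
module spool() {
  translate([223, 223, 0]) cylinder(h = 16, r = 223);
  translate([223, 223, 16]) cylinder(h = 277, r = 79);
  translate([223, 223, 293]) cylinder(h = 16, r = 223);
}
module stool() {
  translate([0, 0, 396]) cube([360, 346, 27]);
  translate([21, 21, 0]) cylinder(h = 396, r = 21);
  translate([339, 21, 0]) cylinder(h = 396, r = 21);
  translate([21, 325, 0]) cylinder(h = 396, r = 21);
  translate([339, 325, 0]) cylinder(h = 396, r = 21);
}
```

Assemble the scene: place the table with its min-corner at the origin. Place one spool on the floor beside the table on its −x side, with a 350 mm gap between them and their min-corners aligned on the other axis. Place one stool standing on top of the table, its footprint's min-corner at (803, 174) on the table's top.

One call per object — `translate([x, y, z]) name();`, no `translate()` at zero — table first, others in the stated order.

table();
translate([-796, 0, 0]) spool();
translate([803, 174, 680]) stool();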